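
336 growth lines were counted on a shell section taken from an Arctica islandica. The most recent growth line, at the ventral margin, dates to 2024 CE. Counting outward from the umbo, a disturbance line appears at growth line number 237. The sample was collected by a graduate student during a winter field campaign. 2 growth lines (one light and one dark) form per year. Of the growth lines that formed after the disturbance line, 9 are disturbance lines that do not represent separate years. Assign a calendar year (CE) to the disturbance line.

336 − 237 = 99 growth lines lie beyond the disturbance line toward the ventral margin.
99 − 9 false = 90 true growth lines after the disturbance line.
With 2 growth lines per year, 90 / 2 = 45 years.
2024 − 45 = 1979 CE.

1979 CE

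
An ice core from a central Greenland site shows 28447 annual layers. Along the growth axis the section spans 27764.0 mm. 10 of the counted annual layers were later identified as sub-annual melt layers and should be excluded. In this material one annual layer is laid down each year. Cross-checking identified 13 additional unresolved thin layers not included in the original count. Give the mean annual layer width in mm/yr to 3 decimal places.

0.976 mm/yr

After corrections the count is 28447 − 10 + 13 = 28450 annual layers.
Mean rate = 27764.0 mm / 28450 years ≈ 0.976 mm/yr.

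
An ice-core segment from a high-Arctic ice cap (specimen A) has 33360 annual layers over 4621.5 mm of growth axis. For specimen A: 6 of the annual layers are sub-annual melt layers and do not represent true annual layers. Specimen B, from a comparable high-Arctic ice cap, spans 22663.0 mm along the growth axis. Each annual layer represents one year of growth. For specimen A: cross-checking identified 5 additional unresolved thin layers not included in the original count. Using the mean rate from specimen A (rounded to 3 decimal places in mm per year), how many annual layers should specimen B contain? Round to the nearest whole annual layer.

163043 annual layers

Specimen A: after corrections the count is 33360 − 6 + 5 = 33359 annual layers.
A: Extension rate ≈ 4621.5 / 33359 = 0.139 mm/yr.
For B, 22663.0 / 0.139 = 163043.17 years ≈ 163043 annual layers.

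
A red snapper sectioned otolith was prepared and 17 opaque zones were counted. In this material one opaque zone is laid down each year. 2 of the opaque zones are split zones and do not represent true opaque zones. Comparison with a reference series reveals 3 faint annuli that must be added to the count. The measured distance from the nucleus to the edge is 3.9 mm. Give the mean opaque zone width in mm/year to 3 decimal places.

0.217 mm/year

True opaque zone count = 17 − 2 + 3 = 18.
Mean rate = 3.9 mm / 18 years ≈ 0.217 mm/year.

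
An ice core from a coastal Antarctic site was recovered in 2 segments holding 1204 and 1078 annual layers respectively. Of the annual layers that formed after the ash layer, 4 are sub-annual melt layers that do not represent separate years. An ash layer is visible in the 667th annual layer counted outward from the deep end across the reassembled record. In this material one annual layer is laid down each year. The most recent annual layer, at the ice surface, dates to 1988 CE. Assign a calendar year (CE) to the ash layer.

Total annual layers = 1204 + 1078 = 2282.
Between annual layer 667 and the ice surface there are 2282 − 667 = 1615 annual layers.
Excluding 4 false annual layers: 1615 − 4 = 1611.
Counting back 1611 years from 1988 CE places the ash layer in 1988 − 1611 = 377 CE.

377 CE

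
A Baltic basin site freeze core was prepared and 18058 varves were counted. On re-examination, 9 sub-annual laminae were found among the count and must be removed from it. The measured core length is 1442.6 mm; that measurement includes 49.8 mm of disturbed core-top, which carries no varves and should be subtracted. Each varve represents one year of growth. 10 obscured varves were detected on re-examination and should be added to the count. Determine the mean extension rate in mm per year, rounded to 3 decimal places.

0.077 mm per year

True varve count = 18058 − 9 + 10 = 18059.
Removing the 49.8 mm offcut leaves 1442.6 − 49.8 = 1392.8 mm.
1392.8 mm over 18059 years gives 1392.8 / 18059 ≈ 0.077 mm per year.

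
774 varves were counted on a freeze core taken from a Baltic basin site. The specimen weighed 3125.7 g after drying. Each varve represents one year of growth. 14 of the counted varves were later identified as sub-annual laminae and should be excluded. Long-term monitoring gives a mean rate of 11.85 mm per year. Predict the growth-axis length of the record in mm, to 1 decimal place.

9006.0 mm

Adjusted count: 774 − 14 = 760 varves.
760 years at 11.85 mm/year gives 11.85 × 760 = 9006.0 mm.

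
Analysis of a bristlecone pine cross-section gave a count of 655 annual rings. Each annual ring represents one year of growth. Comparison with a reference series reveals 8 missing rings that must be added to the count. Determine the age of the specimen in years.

After corrections the count is 655 + 8 = 663 annual rings.
With a one-to-one annual ring periodicity this is 663 years.

663 years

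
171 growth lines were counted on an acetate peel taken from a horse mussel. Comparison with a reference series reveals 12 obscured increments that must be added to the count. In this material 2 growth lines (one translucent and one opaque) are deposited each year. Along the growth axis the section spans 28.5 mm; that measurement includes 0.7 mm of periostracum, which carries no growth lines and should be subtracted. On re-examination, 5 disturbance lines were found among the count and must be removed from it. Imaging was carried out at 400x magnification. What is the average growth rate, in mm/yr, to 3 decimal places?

0.312 mm/yr

Adjusted count: 171 − 5 + 12 = 178 growth lines.
With 2 growth lines per year, 178 / 2 = 89 years.
Removing the 0.7 mm offcut leaves 28.5 − 0.7 = 27.8 mm.
27.8 mm over 89 years gives 27.8 / 89 ≈ 0.312 mm/yr.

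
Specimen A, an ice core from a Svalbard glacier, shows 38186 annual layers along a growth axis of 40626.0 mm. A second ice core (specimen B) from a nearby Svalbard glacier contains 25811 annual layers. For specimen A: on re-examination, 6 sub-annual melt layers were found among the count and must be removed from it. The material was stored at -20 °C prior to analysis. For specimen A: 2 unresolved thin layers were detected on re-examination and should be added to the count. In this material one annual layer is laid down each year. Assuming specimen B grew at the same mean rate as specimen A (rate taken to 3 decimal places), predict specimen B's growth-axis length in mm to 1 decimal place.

27462.9 mm

Specimen A: correcting the raw count gives 38186 − 6 + 2 = 38182 true annual layers.
A: Extension rate ≈ 40626.0 / 38182 = 1.064 mm/yr.
B's length ≈ 1.064 × 25811 = 27462.9 mm.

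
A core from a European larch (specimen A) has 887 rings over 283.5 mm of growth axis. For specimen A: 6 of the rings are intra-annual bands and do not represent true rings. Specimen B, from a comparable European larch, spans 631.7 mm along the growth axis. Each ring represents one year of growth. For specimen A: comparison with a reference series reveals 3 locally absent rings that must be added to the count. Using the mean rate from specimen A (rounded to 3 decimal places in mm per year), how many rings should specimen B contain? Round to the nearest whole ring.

1968 rings

Specimen A: adjusted count: 887 − 6 + 3 = 884 rings.
A: Extension rate ≈ 283.5 / 884 = 0.321 mm/yr.
For B, 631.7 / 0.321 = 1967.91 years ≈ 1968 rings.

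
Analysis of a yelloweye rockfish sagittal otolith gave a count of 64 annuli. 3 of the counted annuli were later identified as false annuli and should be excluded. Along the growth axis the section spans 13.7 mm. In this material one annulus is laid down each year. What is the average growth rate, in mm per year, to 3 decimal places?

True annulus count = 64 − 3 = 61.
Extension rate ≈ 13.7 / 61 = 0.225 mm per year.

0.225 mm per year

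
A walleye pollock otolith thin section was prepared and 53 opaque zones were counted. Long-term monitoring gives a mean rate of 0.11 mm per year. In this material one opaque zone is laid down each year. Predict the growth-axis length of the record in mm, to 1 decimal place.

The record spans 53 years at 0.11 mm per year.
Length ≈ 0.11 × 53 = 5.8 mm.

5.8 mm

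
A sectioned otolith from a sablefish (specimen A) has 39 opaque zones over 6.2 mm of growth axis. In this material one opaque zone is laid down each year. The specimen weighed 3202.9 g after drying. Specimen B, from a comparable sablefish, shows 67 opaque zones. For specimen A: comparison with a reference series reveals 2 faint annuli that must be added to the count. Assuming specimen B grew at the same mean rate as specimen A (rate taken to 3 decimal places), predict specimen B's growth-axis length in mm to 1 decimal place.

Specimen A: true opaque zone count = 39 + 2 = 41.
A: Extension rate ≈ 6.2 / 41 = 0.151 mm/yr.
For B, 0.151 mm/year × 67 years = 10.1 mm.

10.1 mm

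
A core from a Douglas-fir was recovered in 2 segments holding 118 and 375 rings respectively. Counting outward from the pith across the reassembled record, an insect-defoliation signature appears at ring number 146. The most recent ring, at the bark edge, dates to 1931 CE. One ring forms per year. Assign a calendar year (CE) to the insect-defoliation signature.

Total rings = 118 + 375 = 493.
The insect-defoliation signature sits at ring 146 from the pith, so 493 − 146 = 347 rings formed after it.
The ring at the bark edge is 1931 CE, so the insect-defoliation signature dates to 1931 − 347 = 1584 CE.

1584 CE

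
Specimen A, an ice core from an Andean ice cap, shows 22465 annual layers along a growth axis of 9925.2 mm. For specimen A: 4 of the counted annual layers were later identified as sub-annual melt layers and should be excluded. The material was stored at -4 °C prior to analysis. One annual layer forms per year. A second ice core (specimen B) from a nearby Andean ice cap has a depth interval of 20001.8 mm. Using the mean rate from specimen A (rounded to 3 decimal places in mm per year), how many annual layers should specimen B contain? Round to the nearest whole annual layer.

45253 annual layers

Specimen A: after corrections the count is 22465 − 4 = 22461 annual layers.
A: 9925.2 mm over 22461 years gives 9925.2 / 22461 ≈ 0.442 mm/year.
For B, 20001.8 / 0.442 = 45252.94 years ≈ 45253 annual layers.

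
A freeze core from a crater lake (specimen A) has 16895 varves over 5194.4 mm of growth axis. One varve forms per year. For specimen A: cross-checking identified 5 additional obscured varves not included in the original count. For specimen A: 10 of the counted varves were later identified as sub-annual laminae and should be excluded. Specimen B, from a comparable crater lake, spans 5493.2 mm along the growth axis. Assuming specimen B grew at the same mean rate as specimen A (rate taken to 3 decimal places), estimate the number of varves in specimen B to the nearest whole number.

17835 varves

Specimen A: true varve count = 16895 − 10 + 5 = 16890.
A: Mean rate = 5194.4 mm / 16890 years ≈ 0.308 mm/year.
For B, 5493.2 / 0.308 = 17835.06 years ≈ 17835 varves.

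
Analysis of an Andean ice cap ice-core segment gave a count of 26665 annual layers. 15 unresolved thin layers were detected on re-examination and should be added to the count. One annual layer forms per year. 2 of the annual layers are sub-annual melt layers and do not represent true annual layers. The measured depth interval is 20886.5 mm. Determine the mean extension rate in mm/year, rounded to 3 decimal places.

0.783 mm/year

After corrections the count is 26665 − 2 + 15 = 26678 annual layers.
Mean rate = 20886.5 mm / 26678 years ≈ 0.783 mm/year.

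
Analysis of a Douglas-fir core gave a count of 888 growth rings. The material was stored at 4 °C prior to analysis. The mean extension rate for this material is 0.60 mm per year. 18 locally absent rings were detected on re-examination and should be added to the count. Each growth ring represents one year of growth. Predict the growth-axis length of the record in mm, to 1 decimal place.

543.6 mm

After corrections the count is 888 + 18 = 906 growth rings.
Length ≈ 0.60 × 906 = 543.6 mm.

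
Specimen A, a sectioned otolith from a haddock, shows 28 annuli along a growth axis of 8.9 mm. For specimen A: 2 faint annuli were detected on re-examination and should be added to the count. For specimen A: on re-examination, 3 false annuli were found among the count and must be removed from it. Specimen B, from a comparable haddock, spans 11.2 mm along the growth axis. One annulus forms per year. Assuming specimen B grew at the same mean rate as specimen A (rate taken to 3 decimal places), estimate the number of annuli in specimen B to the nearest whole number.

34 annuli

Specimen A: adjusted count: 28 − 3 + 2 = 27 annuli.
A: 8.9 mm over 27 years gives 8.9 / 27 ≈ 0.330 mm per year.
B spans 11.2 / 0.330 = 33.94 years ≈ 34 annuli.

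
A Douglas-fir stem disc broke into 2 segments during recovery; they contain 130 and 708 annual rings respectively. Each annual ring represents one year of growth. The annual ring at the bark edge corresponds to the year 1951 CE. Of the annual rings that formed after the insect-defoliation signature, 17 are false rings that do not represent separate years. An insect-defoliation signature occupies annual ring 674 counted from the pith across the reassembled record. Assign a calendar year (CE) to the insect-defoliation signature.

1804 CE

Total annual rings = 130 + 708 = 838.
Between annual ring 674 and the bark edge there are 838 − 674 = 164 annual rings.
164 − 17 false = 147 true annual rings after the insect-defoliation signature.
Counting back 147 years from 1951 CE places the insect-defoliation signature in 1951 − 147 = 1804 CE.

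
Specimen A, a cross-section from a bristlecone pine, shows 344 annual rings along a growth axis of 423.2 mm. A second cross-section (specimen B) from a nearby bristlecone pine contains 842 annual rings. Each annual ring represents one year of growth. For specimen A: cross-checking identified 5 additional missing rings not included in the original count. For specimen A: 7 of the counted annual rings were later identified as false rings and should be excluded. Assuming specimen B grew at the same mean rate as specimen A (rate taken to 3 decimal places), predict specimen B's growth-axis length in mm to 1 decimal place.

1041.6 mm

Specimen A: correcting the raw count gives 344 − 7 + 5 = 342 true annual rings.
A: Mean rate = 423.2 mm / 342 years ≈ 1.237 mm/year.
For B, 1.237 mm/year × 842 years = 1041.6 mm.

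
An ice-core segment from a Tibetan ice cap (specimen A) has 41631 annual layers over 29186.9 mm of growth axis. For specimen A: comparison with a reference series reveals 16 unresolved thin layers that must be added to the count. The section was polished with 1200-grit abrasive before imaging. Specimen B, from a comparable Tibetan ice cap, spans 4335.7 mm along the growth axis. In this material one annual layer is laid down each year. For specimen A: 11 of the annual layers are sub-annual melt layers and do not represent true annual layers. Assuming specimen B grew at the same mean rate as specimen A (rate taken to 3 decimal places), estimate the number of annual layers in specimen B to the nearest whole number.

6185 annual layers

Specimen A: after corrections the count is 41631 − 11 + 16 = 41636 annual layers.
A: 29186.9 mm over 41636 years gives 29186.9 / 41636 ≈ 0.701 mm/year.
For B, 4335.7 / 0.701 = 6185.02 years ≈ 6185 annual layers.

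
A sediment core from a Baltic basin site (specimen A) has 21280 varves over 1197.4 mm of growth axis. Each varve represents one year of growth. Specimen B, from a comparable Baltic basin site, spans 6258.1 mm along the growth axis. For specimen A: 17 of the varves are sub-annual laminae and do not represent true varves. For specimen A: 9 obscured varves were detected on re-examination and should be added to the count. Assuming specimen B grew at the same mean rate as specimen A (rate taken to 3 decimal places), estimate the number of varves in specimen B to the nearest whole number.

111752 varves

Specimen A: correcting the raw count gives 21280 − 17 + 9 = 21272 true varves.
A: Extension rate ≈ 1197.4 / 21272 = 0.056 mm/year.
For B, 6258.1 / 0.056 = 111751.79 years ≈ 111752 varves.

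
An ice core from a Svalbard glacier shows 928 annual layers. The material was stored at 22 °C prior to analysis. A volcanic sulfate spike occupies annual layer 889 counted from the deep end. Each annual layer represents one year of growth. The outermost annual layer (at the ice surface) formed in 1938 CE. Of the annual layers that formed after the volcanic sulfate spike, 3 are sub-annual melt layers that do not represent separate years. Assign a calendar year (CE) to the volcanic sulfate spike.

1902 CE

Between annual layer 889 and the ice surface there are 928 − 889 = 39 annual layers.
Removing the 3 false annual layers leaves 39 − 3 = 36 true annual layers beyond the volcanic sulfate spike.
Counting back 36 years from 1938 CE places the volcanic sulfate spike in 1938 − 36 = 1902 CE.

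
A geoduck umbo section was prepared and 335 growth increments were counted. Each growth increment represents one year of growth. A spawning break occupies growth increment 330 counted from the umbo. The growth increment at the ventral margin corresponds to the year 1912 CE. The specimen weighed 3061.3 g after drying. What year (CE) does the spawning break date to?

1907 CE

The spawning break sits at growth increment 330 from the umbo, so 335 − 330 = 5 growth increments formed after it.
1912 − 5 = 1907 CE.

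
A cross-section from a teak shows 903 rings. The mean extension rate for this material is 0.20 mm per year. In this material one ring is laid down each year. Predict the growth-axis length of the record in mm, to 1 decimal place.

180.6 mm

903 years of growth are recorded.
Length ≈ 0.20 × 903 = 180.6 mm.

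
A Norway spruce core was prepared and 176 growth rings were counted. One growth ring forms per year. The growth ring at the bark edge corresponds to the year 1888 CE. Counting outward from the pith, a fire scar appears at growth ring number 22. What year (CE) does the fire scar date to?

1734 CE

176 − 22 = 154 growth rings lie beyond the fire scar toward the bark edge.
1888 − 154 = 1734 CE.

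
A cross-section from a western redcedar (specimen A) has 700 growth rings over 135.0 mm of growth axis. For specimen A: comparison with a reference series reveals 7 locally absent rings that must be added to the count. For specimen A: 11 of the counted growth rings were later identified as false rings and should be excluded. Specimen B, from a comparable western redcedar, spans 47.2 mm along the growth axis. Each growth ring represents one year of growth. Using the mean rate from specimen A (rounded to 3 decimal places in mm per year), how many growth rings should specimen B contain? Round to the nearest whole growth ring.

Specimen A: adjusted count: 700 − 11 + 7 = 696 growth rings.
A: 135.0 mm over 696 years gives 135.0 / 696 ≈ 0.194 mm per year.
Specimen B: 47.2 mm / 0.194 mm per year = 243.30 years ≈ 243 growth rings.

243 growth rings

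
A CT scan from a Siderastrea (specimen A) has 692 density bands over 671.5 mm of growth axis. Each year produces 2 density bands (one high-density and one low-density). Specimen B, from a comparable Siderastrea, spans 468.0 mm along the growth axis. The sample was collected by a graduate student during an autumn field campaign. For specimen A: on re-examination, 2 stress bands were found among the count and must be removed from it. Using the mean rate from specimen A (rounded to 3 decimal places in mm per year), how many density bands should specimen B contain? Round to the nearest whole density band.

Specimen A: true density band count = 692 − 2 = 690.
Specimen A: with 2 density bands per year, 690 / 2 = 345 years.
A: 671.5 mm over 345 years gives 671.5 / 345 ≈ 1.946 mm per year.
For B, 468.0 / 1.946 = 240.49 years; at 2 density bands per year that is 240.49 × 2 ≈ 481 density bands.

481 density bands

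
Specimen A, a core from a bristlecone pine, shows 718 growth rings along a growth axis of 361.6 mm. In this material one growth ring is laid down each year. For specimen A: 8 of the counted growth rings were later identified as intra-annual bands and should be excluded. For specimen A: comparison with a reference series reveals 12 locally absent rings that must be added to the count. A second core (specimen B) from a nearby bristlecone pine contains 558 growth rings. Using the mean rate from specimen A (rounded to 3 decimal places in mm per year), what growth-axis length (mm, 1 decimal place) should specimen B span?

Specimen A: correcting the raw count gives 718 − 8 + 12 = 722 true growth rings.
A: Mean rate = 361.6 mm / 722 years ≈ 0.501 mm/year.
Length of B = 0.501 × 558 = 279.6 mm.

279.6 mm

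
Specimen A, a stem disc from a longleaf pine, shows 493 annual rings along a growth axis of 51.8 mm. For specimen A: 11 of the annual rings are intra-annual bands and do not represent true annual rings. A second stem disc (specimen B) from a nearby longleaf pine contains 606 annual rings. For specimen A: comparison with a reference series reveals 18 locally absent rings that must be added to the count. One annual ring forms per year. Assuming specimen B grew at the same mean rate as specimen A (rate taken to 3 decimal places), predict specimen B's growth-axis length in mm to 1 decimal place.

63.0 mm

Specimen A: true annual ring count = 493 − 11 + 18 = 500.
A: 51.8 mm over 500 years gives 51.8 / 500 ≈ 0.104 mm/year.
B's length ≈ 0.104 × 606 = 63.0 mm.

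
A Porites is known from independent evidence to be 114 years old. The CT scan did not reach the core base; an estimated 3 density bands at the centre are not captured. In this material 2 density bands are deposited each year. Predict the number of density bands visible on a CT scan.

114 years at 2 density bands per year gives 114 × 2 = 228 density bands.
228 − 3 missed = 225 density bands expected in the prepared section.

225 density bands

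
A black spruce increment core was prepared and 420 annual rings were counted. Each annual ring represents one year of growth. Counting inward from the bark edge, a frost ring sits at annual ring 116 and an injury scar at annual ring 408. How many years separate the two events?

292 years

Separation: 408 − 116 = 292 annual rings.
At one annual ring per year, 292 years elapsed between them.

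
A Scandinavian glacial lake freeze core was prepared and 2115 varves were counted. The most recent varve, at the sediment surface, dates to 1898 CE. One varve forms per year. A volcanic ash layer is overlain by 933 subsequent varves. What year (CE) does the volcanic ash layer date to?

933 varves post-date the volcanic ash layer.
Counting back 933 years from 1898 CE places the volcanic ash layer in 1898 − 933 = 965 CE.

965 CE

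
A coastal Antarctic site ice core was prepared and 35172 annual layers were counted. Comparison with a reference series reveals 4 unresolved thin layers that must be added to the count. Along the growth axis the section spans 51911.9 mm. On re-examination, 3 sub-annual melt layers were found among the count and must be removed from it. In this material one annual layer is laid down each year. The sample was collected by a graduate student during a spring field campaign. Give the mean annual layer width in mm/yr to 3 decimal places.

1.476 mm/yr

After corrections the count is 35172 − 3 + 4 = 35173 annual layers.
Mean rate = 51911.9 mm / 35173 years ≈ 1.476 mm/yr.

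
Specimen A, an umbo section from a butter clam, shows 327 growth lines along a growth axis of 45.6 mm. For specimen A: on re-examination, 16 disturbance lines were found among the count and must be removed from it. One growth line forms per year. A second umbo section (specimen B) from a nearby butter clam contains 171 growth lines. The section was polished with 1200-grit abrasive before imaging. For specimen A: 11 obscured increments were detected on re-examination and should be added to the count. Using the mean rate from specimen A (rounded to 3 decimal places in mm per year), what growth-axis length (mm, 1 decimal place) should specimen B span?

24.3 mm

Specimen A: correcting the raw count gives 327 − 16 + 11 = 322 true growth lines.
A: Extension rate ≈ 45.6 / 322 = 0.142 mm per year.
Length of B = 0.142 × 171 = 24.3 mm.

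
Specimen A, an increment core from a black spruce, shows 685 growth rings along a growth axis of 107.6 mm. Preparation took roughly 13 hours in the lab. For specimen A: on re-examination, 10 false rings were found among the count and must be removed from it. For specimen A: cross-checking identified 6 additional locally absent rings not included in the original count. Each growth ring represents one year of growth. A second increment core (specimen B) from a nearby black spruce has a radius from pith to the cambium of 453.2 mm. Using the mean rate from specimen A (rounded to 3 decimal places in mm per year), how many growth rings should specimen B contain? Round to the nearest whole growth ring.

2868 growth rings

Specimen A: true growth ring count = 685 − 10 + 6 = 681.
A: Mean rate = 107.6 mm / 681 years ≈ 0.158 mm/yr.
For B, 453.2 / 0.158 = 2868.35 years ≈ 2868 growth rings.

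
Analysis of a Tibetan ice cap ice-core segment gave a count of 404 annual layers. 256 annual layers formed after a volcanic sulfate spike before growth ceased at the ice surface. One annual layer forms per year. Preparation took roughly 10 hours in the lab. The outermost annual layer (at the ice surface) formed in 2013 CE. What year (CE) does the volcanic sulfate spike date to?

256 annual layers formed after the volcanic sulfate spike.
Counting back 256 years from 2013 CE places the volcanic sulfate spike in 2013 − 256 = 1757 CE.

1757 CE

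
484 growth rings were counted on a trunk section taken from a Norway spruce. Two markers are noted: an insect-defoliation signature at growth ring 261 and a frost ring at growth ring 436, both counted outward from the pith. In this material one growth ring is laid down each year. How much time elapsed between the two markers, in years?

175 yr

436 − 261 = 175 growth rings lie between the two events.
One growth ring per year makes the interval 175 years.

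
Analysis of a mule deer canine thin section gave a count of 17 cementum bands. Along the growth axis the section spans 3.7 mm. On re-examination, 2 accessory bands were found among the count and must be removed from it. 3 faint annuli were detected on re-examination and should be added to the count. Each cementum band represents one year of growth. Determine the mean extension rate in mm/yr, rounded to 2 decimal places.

Adjusted count: 17 − 2 + 3 = 18 cementum bands.
Mean rate = 3.7 mm / 18 years ≈ 0.21 mm/yr.

0.21 mm/yr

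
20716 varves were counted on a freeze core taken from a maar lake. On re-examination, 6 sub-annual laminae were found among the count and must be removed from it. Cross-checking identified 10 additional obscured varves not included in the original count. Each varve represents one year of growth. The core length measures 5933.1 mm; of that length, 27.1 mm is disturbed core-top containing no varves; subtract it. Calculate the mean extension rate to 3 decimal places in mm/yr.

Adjusted count: 20716 − 6 + 10 = 20720 varves.
The growth record spans 5933.1 − 27.1 = 5906.0 mm.
Mean rate = 5906.0 mm / 20720 years ≈ 0.285 mm/yr.

0.285 mm/yr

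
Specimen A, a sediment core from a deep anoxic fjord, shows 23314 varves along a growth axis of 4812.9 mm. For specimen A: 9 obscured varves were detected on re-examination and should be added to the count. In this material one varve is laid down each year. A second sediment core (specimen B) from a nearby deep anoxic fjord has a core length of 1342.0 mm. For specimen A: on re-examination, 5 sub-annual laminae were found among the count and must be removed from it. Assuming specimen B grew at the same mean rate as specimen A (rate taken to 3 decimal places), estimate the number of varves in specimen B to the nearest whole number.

6515 varves

Specimen A: true varve count = 23314 − 5 + 9 = 23318.
A: Mean rate = 4812.9 mm / 23318 years ≈ 0.206 mm per year.
Specimen B: 1342.0 mm / 0.206 mm per year = 6514.56 years ≈ 6515 varves.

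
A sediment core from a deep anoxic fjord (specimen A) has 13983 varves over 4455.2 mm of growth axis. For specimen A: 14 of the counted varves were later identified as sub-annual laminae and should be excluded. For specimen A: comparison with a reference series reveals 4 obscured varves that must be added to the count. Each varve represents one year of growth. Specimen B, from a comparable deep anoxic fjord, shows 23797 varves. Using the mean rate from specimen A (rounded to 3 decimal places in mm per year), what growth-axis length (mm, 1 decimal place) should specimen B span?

Specimen A: adjusted count: 13983 − 14 + 4 = 13973 varves.
A: 4455.2 mm over 13973 years gives 4455.2 / 13973 ≈ 0.319 mm per year.
Length of B = 0.319 × 23797 = 7591.2 mm.

7591.2 mm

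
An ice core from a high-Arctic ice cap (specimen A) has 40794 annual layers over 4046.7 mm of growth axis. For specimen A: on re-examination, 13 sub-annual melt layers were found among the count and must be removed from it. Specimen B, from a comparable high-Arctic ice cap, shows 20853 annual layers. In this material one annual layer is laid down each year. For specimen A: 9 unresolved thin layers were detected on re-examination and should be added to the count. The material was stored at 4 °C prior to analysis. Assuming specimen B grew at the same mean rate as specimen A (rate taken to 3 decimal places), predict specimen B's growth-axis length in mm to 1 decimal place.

2064.4 mm

Specimen A: correcting the raw count gives 40794 − 13 + 9 = 40790 true annual layers.
A: Extension rate ≈ 4046.7 / 40790 = 0.099 mm/yr.
For B, 0.099 mm/year × 20853 years = 2064.4 mm.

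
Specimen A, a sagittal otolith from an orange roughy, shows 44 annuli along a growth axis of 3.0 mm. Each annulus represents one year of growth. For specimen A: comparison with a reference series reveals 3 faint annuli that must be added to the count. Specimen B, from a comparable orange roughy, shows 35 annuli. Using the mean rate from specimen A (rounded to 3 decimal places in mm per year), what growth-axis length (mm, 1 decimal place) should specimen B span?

Specimen A: after corrections the count is 44 + 3 = 47 annuli.
A: 3.0 mm over 47 years gives 3.0 / 47 ≈ 0.064 mm/yr.
Length of B = 0.064 × 35 = 2.2 mm.

2.2 mm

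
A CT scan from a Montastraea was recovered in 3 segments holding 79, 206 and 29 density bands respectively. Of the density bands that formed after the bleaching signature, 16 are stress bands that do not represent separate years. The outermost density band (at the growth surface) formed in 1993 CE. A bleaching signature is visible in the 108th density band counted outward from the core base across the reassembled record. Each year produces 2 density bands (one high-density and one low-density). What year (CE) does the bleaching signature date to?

Total density bands = 79 + 206 + 29 = 314.
314 − 108 = 206 density bands lie beyond the bleaching signature toward the growth surface.
Excluding 16 false density bands: 206 − 16 = 190.
190 density bands at 2 per year is 190 / 2 = 95 years.
The density band at the growth surface is 1993 CE, so the bleaching signature dates to 1993 − 95 = 1898 CE.

1898 CE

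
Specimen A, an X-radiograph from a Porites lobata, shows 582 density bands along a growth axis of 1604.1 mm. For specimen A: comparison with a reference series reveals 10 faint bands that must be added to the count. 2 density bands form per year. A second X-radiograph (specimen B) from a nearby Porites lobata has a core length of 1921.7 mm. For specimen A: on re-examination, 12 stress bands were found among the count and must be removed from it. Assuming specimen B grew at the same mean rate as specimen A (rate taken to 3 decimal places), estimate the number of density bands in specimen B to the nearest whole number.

Specimen A: true density band count = 582 − 12 + 10 = 580.
Specimen A: 580 density bands at 2 per year is 580 / 2 = 290 years.
A: Mean rate = 1604.1 mm / 290 years ≈ 5.531 mm per year.
Specimen B: 1921.7 mm / 5.531 mm per year = 347.44 years; at 2 density bands per year that is 347.44 × 2 ≈ 695 density bands.

695 density bands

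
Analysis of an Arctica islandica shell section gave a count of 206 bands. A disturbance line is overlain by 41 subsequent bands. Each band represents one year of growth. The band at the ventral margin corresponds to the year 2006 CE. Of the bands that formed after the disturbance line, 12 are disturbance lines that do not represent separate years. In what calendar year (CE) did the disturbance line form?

41 bands post-date the disturbance line.
Excluding 12 false bands: 41 − 12 = 29.
The band at the ventral margin is 2006 CE, so the disturbance line dates to 2006 − 29 = 1977 CE.

1977 CE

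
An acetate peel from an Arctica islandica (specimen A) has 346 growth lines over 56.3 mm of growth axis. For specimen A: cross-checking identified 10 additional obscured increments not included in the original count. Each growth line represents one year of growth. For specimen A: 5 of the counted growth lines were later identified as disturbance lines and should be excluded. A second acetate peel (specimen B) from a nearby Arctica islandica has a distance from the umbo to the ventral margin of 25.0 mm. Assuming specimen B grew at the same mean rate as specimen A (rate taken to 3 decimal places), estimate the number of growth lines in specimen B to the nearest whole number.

156 growth lines

Specimen A: correcting the raw count gives 346 − 5 + 10 = 351 true growth lines.
A: Mean rate = 56.3 mm / 351 years ≈ 0.160 mm/yr.
Specimen B: 25.0 mm / 0.160 mm per year = 156.25 years ≈ 156 growth lines.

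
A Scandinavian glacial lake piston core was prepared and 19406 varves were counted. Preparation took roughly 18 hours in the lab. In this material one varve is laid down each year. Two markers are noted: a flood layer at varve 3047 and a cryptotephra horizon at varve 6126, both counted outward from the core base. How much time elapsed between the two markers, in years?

3079 years

6126 − 3047 = 3079 varves lie between the two events.
One varve per year makes the interval 3079 years.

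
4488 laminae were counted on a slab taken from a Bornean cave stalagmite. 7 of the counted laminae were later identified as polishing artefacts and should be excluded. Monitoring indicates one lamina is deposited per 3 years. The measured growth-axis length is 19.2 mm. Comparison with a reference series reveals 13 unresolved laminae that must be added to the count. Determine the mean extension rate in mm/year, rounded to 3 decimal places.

Adjusted count: 4488 − 7 + 13 = 4494 laminae.
4494 laminae at 3 years each span 4494 × 3 = 13482 years.
19.2 mm over 13482 years gives 19.2 / 13482 ≈ 0.001 mm/year.

0.001 mm/year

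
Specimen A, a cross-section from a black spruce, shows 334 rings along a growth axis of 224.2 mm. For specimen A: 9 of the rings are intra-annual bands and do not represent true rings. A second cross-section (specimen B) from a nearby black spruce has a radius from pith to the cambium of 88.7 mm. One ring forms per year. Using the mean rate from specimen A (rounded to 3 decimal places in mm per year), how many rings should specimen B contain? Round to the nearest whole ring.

129 rings

Specimen A: adjusted count: 334 − 9 = 325 rings.
A: 224.2 mm over 325 years gives 224.2 / 325 ≈ 0.690 mm/year.
Specimen B: 88.7 mm / 0.690 mm per year = 128.55 years ≈ 129 rings.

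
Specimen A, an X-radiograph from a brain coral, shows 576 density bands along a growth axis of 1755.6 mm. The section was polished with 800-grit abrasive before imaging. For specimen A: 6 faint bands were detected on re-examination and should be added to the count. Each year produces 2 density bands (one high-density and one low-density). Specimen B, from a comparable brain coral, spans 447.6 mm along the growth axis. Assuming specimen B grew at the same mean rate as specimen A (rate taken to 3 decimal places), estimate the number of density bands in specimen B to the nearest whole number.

148 density bands

Specimen A: adjusted count: 576 + 6 = 582 density bands.
Specimen A: 582 density bands at 2 per year is 582 / 2 = 291 years.
A: Extension rate ≈ 1755.6 / 291 = 6.033 mm/yr.
B spans 447.6 / 6.033 = 74.19 years; at 2 density bands per year that is 74.19 × 2 ≈ 148 density bands.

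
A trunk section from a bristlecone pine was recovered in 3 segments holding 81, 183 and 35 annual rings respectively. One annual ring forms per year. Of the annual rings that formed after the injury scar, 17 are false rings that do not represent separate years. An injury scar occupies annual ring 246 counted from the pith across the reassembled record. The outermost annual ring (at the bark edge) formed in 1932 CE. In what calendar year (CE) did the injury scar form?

1896 CE

Total annual rings = 81 + 183 + 35 = 299.
Between annual ring 246 and the bark edge there are 299 − 246 = 53 annual rings.
53 − 17 false = 36 true annual rings after the injury scar.
Counting back 36 years from 1932 CE places the injury scar in 1932 − 36 = 1896 CE.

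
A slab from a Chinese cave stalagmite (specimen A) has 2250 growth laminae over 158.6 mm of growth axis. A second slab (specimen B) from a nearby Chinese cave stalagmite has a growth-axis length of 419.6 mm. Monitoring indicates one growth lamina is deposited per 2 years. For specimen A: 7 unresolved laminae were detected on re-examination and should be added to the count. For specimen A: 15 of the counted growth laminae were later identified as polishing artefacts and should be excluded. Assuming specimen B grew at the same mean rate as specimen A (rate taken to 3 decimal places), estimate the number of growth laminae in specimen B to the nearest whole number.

5994 growth laminae

Specimen A: correcting the raw count gives 2250 − 15 + 7 = 2242 true growth laminae.
Specimen A: 2242 growth laminae at 2 years each span 2242 × 2 = 4484 years.
A: 158.6 mm over 4484 years gives 158.6 / 4484 ≈ 0.035 mm/yr.
Specimen B: 419.6 mm / 0.035 mm per year = 11988.57 years; at 2 years per growth lamina that is 11988.57 / 2 ≈ 5994 growth laminae.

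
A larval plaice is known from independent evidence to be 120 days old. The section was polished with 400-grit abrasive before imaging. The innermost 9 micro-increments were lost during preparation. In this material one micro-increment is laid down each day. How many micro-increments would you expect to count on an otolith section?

Expected micro-increments over 120 days: 120.
120 − 9 missed = 111 micro-increments expected in the prepared section.

111 micro-increments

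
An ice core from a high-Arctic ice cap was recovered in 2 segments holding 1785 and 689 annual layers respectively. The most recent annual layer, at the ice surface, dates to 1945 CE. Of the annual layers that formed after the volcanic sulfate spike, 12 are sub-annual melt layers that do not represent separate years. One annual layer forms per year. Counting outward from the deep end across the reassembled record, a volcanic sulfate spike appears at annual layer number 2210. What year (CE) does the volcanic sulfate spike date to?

Total annual layers = 1785 + 689 = 2474.
2474 − 2210 = 264 annual layers lie beyond the volcanic sulfate spike toward the ice surface.
Excluding 12 false annual layers: 264 − 12 = 252.
The annual layer at the ice surface is 1945 CE, so the volcanic sulfate spike dates to 1945 − 252 = 1693 CE.

1693 CE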